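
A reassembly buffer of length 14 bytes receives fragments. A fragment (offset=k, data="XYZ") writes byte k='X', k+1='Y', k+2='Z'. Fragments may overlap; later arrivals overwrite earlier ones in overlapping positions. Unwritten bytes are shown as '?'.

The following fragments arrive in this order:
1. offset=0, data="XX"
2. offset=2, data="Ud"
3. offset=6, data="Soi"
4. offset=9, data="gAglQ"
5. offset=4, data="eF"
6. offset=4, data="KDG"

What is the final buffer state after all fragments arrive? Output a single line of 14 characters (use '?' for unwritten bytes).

Answer: XXUdKDGoigAglQ

Derivation:
Fragment 1: offset=0 data="XX" -> buffer=XX????????????
Fragment 2: offset=2 data="Ud" -> buffer=XXUd??????????
Fragment 3: offset=6 data="Soi" -> buffer=XXUd??Soi?????
Fragment 4: offset=9 data="gAglQ" -> buffer=XXUd??SoigAglQ
Fragment 5: offset=4 data="eF" -> buffer=XXUdeFSoigAglQ
Fragment 6: offset=4 data="KDG" -> buffer=XXUdKDGoigAglQ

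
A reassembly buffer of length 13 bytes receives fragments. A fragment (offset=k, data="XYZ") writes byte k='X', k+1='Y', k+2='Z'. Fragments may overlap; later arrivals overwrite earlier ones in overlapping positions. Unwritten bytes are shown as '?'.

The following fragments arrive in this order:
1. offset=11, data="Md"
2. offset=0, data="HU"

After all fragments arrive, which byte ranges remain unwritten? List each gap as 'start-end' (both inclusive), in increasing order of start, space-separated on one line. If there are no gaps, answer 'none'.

Fragment 1: offset=11 len=2
Fragment 2: offset=0 len=2
Gaps: 2-10

Answer: 2-10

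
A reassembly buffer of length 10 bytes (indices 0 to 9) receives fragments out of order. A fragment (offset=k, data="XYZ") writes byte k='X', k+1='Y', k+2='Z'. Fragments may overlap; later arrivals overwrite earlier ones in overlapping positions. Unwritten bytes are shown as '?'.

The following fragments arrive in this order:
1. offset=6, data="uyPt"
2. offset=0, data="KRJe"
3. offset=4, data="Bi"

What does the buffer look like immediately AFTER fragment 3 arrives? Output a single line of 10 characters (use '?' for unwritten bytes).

Answer: KRJeBiuyPt

Derivation:
Fragment 1: offset=6 data="uyPt" -> buffer=??????uyPt
Fragment 2: offset=0 data="KRJe" -> buffer=KRJe??uyPt
Fragment 3: offset=4 data="Bi" -> buffer=KRJeBiuyPt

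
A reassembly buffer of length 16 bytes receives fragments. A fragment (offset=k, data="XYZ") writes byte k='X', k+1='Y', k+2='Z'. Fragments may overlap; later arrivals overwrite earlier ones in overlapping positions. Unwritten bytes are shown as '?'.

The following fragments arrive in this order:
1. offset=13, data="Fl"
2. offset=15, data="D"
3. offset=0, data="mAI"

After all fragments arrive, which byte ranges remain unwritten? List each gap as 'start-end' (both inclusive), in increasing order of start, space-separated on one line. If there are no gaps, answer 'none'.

Answer: 3-12

Derivation:
Fragment 1: offset=13 len=2
Fragment 2: offset=15 len=1
Fragment 3: offset=0 len=3
Gaps: 3-12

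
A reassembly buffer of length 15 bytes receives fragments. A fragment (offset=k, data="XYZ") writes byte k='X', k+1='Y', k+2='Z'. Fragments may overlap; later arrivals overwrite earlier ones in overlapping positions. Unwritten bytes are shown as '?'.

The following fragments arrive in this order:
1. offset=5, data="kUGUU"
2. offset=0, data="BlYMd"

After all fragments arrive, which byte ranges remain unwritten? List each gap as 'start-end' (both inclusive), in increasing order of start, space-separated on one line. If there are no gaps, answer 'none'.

Answer: 10-14

Derivation:
Fragment 1: offset=5 len=5
Fragment 2: offset=0 len=5
Gaps: 10-14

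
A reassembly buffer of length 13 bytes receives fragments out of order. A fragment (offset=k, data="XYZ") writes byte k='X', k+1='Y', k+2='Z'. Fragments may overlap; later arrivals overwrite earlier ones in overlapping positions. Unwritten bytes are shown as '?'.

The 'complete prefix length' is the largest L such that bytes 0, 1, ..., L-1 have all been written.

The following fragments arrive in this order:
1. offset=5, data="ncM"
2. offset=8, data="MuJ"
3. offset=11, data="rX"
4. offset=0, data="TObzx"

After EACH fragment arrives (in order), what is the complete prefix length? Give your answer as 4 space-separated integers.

Fragment 1: offset=5 data="ncM" -> buffer=?????ncM????? -> prefix_len=0
Fragment 2: offset=8 data="MuJ" -> buffer=?????ncMMuJ?? -> prefix_len=0
Fragment 3: offset=11 data="rX" -> buffer=?????ncMMuJrX -> prefix_len=0
Fragment 4: offset=0 data="TObzx" -> buffer=TObzxncMMuJrX -> prefix_len=13

Answer: 0 0 0 13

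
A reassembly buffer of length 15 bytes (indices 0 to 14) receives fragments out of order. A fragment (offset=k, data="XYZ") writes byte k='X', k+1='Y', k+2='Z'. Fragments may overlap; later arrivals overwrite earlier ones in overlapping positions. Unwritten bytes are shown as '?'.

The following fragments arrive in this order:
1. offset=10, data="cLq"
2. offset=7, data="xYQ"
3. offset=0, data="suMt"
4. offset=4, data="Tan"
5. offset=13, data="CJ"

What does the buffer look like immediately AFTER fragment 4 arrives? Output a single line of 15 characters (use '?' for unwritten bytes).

Answer: suMtTanxYQcLq??

Derivation:
Fragment 1: offset=10 data="cLq" -> buffer=??????????cLq??
Fragment 2: offset=7 data="xYQ" -> buffer=???????xYQcLq??
Fragment 3: offset=0 data="suMt" -> buffer=suMt???xYQcLq??
Fragment 4: offset=4 data="Tan" -> buffer=suMtTanxYQcLq??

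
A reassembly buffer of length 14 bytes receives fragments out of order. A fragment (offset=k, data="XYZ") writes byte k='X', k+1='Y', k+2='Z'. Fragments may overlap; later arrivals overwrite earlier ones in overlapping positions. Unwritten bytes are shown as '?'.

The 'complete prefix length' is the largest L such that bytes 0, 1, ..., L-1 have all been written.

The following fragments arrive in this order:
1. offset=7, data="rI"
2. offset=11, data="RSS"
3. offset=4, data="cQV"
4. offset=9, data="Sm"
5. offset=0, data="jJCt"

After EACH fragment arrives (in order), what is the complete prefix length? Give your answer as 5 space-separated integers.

Fragment 1: offset=7 data="rI" -> buffer=???????rI????? -> prefix_len=0
Fragment 2: offset=11 data="RSS" -> buffer=???????rI??RSS -> prefix_len=0
Fragment 3: offset=4 data="cQV" -> buffer=????cQVrI??RSS -> prefix_len=0
Fragment 4: offset=9 data="Sm" -> buffer=????cQVrISmRSS -> prefix_len=0
Fragment 5: offset=0 data="jJCt" -> buffer=jJCtcQVrISmRSS -> prefix_len=14

Answer: 0 0 0 0 14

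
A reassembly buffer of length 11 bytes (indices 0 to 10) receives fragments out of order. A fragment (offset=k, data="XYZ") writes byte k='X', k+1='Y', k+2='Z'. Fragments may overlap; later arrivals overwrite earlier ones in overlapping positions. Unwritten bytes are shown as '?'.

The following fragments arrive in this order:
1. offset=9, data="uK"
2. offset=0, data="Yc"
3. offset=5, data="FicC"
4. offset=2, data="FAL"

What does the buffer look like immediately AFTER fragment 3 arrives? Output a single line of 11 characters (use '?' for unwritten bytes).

Answer: Yc???FicCuK

Derivation:
Fragment 1: offset=9 data="uK" -> buffer=?????????uK
Fragment 2: offset=0 data="Yc" -> buffer=Yc???????uK
Fragment 3: offset=5 data="FicC" -> buffer=Yc???FicCuK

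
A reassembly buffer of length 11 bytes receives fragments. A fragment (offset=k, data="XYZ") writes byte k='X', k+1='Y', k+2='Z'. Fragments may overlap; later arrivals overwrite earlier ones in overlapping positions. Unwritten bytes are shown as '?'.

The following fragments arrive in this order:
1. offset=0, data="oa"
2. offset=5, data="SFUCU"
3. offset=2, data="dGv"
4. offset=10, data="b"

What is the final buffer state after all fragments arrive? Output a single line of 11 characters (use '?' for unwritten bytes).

Answer: oadGvSFUCUb

Derivation:
Fragment 1: offset=0 data="oa" -> buffer=oa?????????
Fragment 2: offset=5 data="SFUCU" -> buffer=oa???SFUCU?
Fragment 3: offset=2 data="dGv" -> buffer=oadGvSFUCU?
Fragment 4: offset=10 data="b" -> buffer=oadGvSFUCUb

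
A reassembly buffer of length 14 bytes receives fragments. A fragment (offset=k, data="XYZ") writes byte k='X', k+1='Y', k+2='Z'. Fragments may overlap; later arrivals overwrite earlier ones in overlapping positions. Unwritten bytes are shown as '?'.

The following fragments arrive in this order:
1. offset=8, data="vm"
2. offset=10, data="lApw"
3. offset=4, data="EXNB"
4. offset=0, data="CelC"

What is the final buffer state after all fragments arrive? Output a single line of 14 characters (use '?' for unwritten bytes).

Answer: CelCEXNBvmlApw

Derivation:
Fragment 1: offset=8 data="vm" -> buffer=????????vm????
Fragment 2: offset=10 data="lApw" -> buffer=????????vmlApw
Fragment 3: offset=4 data="EXNB" -> buffer=????EXNBvmlApw
Fragment 4: offset=0 data="CelC" -> buffer=CelCEXNBvmlApw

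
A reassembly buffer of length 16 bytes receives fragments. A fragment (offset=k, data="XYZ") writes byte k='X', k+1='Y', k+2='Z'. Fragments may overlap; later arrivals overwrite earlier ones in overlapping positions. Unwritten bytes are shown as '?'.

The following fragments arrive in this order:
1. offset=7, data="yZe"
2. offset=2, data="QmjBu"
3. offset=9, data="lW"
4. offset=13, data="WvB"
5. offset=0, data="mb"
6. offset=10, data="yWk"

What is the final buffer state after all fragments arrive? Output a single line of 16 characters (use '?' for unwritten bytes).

Answer: mbQmjBuyZlyWkWvB

Derivation:
Fragment 1: offset=7 data="yZe" -> buffer=???????yZe??????
Fragment 2: offset=2 data="QmjBu" -> buffer=??QmjBuyZe??????
Fragment 3: offset=9 data="lW" -> buffer=??QmjBuyZlW?????
Fragment 4: offset=13 data="WvB" -> buffer=??QmjBuyZlW??WvB
Fragment 5: offset=0 data="mb" -> buffer=mbQmjBuyZlW??WvB
Fragment 6: offset=10 data="yWk" -> buffer=mbQmjBuyZlyWkWvB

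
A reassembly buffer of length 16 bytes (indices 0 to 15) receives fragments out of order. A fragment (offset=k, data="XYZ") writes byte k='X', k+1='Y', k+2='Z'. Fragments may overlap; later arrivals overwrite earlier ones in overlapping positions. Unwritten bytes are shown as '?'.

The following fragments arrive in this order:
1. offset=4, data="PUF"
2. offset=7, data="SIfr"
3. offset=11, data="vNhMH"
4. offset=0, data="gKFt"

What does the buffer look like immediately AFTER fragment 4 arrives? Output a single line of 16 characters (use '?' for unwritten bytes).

Answer: gKFtPUFSIfrvNhMH

Derivation:
Fragment 1: offset=4 data="PUF" -> buffer=????PUF?????????
Fragment 2: offset=7 data="SIfr" -> buffer=????PUFSIfr?????
Fragment 3: offset=11 data="vNhMH" -> buffer=????PUFSIfrvNhMH
Fragment 4: offset=0 data="gKFt" -> buffer=gKFtPUFSIfrvNhMH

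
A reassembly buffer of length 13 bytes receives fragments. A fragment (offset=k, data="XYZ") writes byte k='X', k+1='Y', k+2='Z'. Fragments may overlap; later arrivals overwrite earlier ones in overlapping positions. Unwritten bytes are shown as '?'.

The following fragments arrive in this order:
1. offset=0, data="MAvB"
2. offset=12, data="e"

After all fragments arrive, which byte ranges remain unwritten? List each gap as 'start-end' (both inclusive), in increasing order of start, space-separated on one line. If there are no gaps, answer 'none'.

Answer: 4-11

Derivation:
Fragment 1: offset=0 len=4
Fragment 2: offset=12 len=1
Gaps: 4-11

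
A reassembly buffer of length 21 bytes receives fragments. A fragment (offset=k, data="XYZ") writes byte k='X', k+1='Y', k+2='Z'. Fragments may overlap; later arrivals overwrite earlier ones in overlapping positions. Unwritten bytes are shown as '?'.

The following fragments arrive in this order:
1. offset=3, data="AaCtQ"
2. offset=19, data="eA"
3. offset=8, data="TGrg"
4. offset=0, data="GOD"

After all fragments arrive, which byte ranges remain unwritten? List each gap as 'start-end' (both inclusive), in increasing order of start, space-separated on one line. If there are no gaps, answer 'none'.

Fragment 1: offset=3 len=5
Fragment 2: offset=19 len=2
Fragment 3: offset=8 len=4
Fragment 4: offset=0 len=3
Gaps: 12-18

Answer: 12-18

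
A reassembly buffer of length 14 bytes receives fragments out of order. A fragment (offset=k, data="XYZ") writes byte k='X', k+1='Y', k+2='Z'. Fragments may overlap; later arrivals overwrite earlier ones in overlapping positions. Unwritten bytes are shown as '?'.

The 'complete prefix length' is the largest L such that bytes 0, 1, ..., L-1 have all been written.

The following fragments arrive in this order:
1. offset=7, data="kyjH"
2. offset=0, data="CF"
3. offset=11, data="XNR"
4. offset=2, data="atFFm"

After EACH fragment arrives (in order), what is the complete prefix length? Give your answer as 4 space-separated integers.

Fragment 1: offset=7 data="kyjH" -> buffer=???????kyjH??? -> prefix_len=0
Fragment 2: offset=0 data="CF" -> buffer=CF?????kyjH??? -> prefix_len=2
Fragment 3: offset=11 data="XNR" -> buffer=CF?????kyjHXNR -> prefix_len=2
Fragment 4: offset=2 data="atFFm" -> buffer=CFatFFmkyjHXNR -> prefix_len=14

Answer: 0 2 2 14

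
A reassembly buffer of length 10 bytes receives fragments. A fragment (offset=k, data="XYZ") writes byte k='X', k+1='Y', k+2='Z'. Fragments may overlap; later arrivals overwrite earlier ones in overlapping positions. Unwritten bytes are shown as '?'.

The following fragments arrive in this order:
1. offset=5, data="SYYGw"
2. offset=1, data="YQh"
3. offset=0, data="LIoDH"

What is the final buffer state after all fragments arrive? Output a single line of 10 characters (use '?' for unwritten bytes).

Fragment 1: offset=5 data="SYYGw" -> buffer=?????SYYGw
Fragment 2: offset=1 data="YQh" -> buffer=?YQh?SYYGw
Fragment 3: offset=0 data="LIoDH" -> buffer=LIoDHSYYGw

Answer: LIoDHSYYGw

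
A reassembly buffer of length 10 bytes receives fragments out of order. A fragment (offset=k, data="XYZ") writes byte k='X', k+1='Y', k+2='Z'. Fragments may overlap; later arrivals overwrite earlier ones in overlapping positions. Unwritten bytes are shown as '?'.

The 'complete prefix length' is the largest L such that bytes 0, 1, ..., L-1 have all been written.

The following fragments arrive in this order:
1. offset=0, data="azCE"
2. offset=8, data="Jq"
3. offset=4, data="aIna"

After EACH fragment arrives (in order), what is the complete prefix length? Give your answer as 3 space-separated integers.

Answer: 4 4 10

Derivation:
Fragment 1: offset=0 data="azCE" -> buffer=azCE?????? -> prefix_len=4
Fragment 2: offset=8 data="Jq" -> buffer=azCE????Jq -> prefix_len=4
Fragment 3: offset=4 data="aIna" -> buffer=azCEaInaJq -> prefix_len=10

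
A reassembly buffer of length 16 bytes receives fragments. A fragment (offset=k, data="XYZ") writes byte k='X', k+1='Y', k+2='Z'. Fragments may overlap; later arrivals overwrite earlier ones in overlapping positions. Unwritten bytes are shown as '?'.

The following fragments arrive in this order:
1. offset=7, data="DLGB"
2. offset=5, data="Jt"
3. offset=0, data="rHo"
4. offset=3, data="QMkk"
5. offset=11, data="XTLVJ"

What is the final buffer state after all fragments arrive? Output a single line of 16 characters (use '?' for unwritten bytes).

Answer: rHoQMkkDLGBXTLVJ

Derivation:
Fragment 1: offset=7 data="DLGB" -> buffer=???????DLGB?????
Fragment 2: offset=5 data="Jt" -> buffer=?????JtDLGB?????
Fragment 3: offset=0 data="rHo" -> buffer=rHo??JtDLGB?????
Fragment 4: offset=3 data="QMkk" -> buffer=rHoQMkkDLGB?????
Fragment 5: offset=11 data="XTLVJ" -> buffer=rHoQMkkDLGBXTLVJ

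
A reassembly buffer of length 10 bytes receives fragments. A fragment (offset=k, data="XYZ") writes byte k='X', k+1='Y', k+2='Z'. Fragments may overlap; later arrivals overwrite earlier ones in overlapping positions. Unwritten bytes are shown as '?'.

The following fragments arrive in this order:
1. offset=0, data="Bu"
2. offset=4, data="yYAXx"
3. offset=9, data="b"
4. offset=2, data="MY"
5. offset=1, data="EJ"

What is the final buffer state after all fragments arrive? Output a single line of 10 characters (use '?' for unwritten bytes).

Fragment 1: offset=0 data="Bu" -> buffer=Bu????????
Fragment 2: offset=4 data="yYAXx" -> buffer=Bu??yYAXx?
Fragment 3: offset=9 data="b" -> buffer=Bu??yYAXxb
Fragment 4: offset=2 data="MY" -> buffer=BuMYyYAXxb
Fragment 5: offset=1 data="EJ" -> buffer=BEJYyYAXxb

Answer: BEJYyYAXxb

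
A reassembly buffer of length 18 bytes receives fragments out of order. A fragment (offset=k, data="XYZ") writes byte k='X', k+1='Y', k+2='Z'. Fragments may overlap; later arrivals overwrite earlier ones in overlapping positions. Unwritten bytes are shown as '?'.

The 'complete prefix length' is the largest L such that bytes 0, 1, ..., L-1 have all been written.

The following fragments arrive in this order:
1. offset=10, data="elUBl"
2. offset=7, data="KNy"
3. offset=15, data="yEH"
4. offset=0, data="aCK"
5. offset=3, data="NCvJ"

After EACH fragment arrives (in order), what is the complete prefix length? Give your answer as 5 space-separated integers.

Answer: 0 0 0 3 18

Derivation:
Fragment 1: offset=10 data="elUBl" -> buffer=??????????elUBl??? -> prefix_len=0
Fragment 2: offset=7 data="KNy" -> buffer=???????KNyelUBl??? -> prefix_len=0
Fragment 3: offset=15 data="yEH" -> buffer=???????KNyelUBlyEH -> prefix_len=0
Fragment 4: offset=0 data="aCK" -> buffer=aCK????KNyelUBlyEH -> prefix_len=3
Fragment 5: offset=3 data="NCvJ" -> buffer=aCKNCvJKNyelUBlyEH -> prefix_len=18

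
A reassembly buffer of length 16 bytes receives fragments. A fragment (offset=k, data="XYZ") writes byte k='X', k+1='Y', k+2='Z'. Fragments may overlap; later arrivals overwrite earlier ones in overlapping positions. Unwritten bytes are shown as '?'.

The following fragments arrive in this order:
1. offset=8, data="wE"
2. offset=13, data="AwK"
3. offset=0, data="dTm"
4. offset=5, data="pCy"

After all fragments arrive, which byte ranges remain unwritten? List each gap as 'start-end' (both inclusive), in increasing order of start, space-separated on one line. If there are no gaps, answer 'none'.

Fragment 1: offset=8 len=2
Fragment 2: offset=13 len=3
Fragment 3: offset=0 len=3
Fragment 4: offset=5 len=3
Gaps: 3-4 10-12

Answer: 3-4 10-12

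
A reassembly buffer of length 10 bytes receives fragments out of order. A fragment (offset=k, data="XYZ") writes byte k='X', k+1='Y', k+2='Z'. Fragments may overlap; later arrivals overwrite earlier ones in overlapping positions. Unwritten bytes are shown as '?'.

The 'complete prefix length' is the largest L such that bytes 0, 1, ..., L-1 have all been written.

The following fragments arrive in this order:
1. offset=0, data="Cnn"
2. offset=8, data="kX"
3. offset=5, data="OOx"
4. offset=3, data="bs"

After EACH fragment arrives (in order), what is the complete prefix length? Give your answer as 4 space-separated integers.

Fragment 1: offset=0 data="Cnn" -> buffer=Cnn??????? -> prefix_len=3
Fragment 2: offset=8 data="kX" -> buffer=Cnn?????kX -> prefix_len=3
Fragment 3: offset=5 data="OOx" -> buffer=Cnn??OOxkX -> prefix_len=3
Fragment 4: offset=3 data="bs" -> buffer=CnnbsOOxkX -> prefix_len=10

Answer: 3 3 3 10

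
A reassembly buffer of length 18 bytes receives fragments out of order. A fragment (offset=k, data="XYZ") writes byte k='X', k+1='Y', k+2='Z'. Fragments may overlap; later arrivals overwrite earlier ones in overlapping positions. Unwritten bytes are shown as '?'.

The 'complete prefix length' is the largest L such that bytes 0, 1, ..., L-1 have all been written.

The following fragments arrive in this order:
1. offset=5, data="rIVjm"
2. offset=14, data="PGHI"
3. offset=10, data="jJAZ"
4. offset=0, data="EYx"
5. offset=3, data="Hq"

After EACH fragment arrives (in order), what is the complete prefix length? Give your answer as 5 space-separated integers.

Fragment 1: offset=5 data="rIVjm" -> buffer=?????rIVjm???????? -> prefix_len=0
Fragment 2: offset=14 data="PGHI" -> buffer=?????rIVjm????PGHI -> prefix_len=0
Fragment 3: offset=10 data="jJAZ" -> buffer=?????rIVjmjJAZPGHI -> prefix_len=0
Fragment 4: offset=0 data="EYx" -> buffer=EYx??rIVjmjJAZPGHI -> prefix_len=3
Fragment 5: offset=3 data="Hq" -> buffer=EYxHqrIVjmjJAZPGHI -> prefix_len=18

Answer: 0 0 0 3 18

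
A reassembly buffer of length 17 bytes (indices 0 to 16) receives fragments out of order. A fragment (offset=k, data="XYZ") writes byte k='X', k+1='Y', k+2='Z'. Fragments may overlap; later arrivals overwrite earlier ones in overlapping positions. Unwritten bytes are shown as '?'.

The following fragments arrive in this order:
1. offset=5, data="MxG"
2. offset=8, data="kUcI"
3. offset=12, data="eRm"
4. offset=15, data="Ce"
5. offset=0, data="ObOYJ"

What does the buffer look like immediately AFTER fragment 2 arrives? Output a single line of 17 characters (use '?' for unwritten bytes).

Fragment 1: offset=5 data="MxG" -> buffer=?????MxG?????????
Fragment 2: offset=8 data="kUcI" -> buffer=?????MxGkUcI?????

Answer: ?????MxGkUcI?????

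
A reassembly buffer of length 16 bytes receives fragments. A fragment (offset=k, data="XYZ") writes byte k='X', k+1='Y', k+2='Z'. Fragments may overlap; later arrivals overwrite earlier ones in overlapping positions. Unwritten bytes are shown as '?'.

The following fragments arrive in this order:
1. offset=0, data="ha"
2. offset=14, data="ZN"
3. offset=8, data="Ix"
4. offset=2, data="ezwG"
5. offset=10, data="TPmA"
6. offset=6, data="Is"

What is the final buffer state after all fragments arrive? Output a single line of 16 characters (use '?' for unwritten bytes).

Answer: haezwGIsIxTPmAZN

Derivation:
Fragment 1: offset=0 data="ha" -> buffer=ha??????????????
Fragment 2: offset=14 data="ZN" -> buffer=ha????????????ZN
Fragment 3: offset=8 data="Ix" -> buffer=ha??????Ix????ZN
Fragment 4: offset=2 data="ezwG" -> buffer=haezwG??Ix????ZN
Fragment 5: offset=10 data="TPmA" -> buffer=haezwG??IxTPmAZN
Fragment 6: offset=6 data="Is" -> buffer=haezwGIsIxTPmAZN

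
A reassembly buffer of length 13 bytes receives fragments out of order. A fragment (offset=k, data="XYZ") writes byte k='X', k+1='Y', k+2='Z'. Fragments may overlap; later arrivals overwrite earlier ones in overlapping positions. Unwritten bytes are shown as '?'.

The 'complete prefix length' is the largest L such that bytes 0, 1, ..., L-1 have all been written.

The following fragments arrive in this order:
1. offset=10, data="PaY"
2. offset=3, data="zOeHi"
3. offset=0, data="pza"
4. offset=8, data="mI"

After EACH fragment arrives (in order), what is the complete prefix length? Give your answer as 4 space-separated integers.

Answer: 0 0 8 13

Derivation:
Fragment 1: offset=10 data="PaY" -> buffer=??????????PaY -> prefix_len=0
Fragment 2: offset=3 data="zOeHi" -> buffer=???zOeHi??PaY -> prefix_len=0
Fragment 3: offset=0 data="pza" -> buffer=pzazOeHi??PaY -> prefix_len=8
Fragment 4: offset=8 data="mI" -> buffer=pzazOeHimIPaY -> prefix_len=13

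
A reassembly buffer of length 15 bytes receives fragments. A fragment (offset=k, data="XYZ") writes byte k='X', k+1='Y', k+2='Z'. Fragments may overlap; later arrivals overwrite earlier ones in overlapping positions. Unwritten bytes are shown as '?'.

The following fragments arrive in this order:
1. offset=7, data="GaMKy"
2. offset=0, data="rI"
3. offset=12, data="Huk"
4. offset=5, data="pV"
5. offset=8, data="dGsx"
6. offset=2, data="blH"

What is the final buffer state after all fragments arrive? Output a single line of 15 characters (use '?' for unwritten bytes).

Fragment 1: offset=7 data="GaMKy" -> buffer=???????GaMKy???
Fragment 2: offset=0 data="rI" -> buffer=rI?????GaMKy???
Fragment 3: offset=12 data="Huk" -> buffer=rI?????GaMKyHuk
Fragment 4: offset=5 data="pV" -> buffer=rI???pVGaMKyHuk
Fragment 5: offset=8 data="dGsx" -> buffer=rI???pVGdGsxHuk
Fragment 6: offset=2 data="blH" -> buffer=rIblHpVGdGsxHuk

Answer: rIblHpVGdGsxHuk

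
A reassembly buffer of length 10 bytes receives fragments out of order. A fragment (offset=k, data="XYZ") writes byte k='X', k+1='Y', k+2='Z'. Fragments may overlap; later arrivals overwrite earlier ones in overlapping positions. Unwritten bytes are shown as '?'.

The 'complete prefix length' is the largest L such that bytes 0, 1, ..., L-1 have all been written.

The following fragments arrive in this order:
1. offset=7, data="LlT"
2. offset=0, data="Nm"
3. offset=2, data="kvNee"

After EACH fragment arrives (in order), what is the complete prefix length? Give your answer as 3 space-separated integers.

Answer: 0 2 10

Derivation:
Fragment 1: offset=7 data="LlT" -> buffer=???????LlT -> prefix_len=0
Fragment 2: offset=0 data="Nm" -> buffer=Nm?????LlT -> prefix_len=2
Fragment 3: offset=2 data="kvNee" -> buffer=NmkvNeeLlT -> prefix_len=10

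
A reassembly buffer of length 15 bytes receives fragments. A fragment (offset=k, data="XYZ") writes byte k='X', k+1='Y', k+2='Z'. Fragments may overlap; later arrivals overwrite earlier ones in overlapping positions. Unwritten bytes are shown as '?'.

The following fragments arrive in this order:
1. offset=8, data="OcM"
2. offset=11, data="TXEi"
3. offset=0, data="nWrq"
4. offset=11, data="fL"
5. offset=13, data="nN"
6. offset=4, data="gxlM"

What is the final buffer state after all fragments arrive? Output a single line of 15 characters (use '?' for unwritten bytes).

Answer: nWrqgxlMOcMfLnN

Derivation:
Fragment 1: offset=8 data="OcM" -> buffer=????????OcM????
Fragment 2: offset=11 data="TXEi" -> buffer=????????OcMTXEi
Fragment 3: offset=0 data="nWrq" -> buffer=nWrq????OcMTXEi
Fragment 4: offset=11 data="fL" -> buffer=nWrq????OcMfLEi
Fragment 5: offset=13 data="nN" -> buffer=nWrq????OcMfLnN
Fragment 6: offset=4 data="gxlM" -> buffer=nWrqgxlMOcMfLnN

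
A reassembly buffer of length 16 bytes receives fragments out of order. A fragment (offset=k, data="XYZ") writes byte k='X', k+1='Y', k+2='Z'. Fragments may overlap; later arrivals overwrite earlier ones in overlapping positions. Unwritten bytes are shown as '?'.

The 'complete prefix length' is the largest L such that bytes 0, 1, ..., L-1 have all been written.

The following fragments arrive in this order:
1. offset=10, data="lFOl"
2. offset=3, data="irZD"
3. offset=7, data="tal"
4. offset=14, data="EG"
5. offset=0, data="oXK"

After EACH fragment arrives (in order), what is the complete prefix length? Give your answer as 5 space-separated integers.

Fragment 1: offset=10 data="lFOl" -> buffer=??????????lFOl?? -> prefix_len=0
Fragment 2: offset=3 data="irZD" -> buffer=???irZD???lFOl?? -> prefix_len=0
Fragment 3: offset=7 data="tal" -> buffer=???irZDtallFOl?? -> prefix_len=0
Fragment 4: offset=14 data="EG" -> buffer=???irZDtallFOlEG -> prefix_len=0
Fragment 5: offset=0 data="oXK" -> buffer=oXKirZDtallFOlEG -> prefix_len=16

Answer: 0 0 0 0 16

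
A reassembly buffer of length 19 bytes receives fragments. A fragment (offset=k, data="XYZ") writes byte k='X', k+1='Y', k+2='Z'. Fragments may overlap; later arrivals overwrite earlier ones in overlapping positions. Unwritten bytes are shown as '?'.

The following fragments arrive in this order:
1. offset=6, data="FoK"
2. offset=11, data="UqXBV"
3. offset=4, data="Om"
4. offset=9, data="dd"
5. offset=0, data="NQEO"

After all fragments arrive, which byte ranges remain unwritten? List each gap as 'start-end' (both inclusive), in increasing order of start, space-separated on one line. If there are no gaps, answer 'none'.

Fragment 1: offset=6 len=3
Fragment 2: offset=11 len=5
Fragment 3: offset=4 len=2
Fragment 4: offset=9 len=2
Fragment 5: offset=0 len=4
Gaps: 16-18

Answer: 16-18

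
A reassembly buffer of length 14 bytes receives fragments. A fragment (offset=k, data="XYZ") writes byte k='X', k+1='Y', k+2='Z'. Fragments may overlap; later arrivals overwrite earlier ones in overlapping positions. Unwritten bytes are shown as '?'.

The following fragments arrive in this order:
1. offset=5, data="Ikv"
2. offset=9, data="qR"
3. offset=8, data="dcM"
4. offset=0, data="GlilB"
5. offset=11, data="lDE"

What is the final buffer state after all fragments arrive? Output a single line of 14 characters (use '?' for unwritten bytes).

Answer: GlilBIkvdcMlDE

Derivation:
Fragment 1: offset=5 data="Ikv" -> buffer=?????Ikv??????
Fragment 2: offset=9 data="qR" -> buffer=?????Ikv?qR???
Fragment 3: offset=8 data="dcM" -> buffer=?????IkvdcM???
Fragment 4: offset=0 data="GlilB" -> buffer=GlilBIkvdcM???
Fragment 5: offset=11 data="lDE" -> buffer=GlilBIkvdcMlDE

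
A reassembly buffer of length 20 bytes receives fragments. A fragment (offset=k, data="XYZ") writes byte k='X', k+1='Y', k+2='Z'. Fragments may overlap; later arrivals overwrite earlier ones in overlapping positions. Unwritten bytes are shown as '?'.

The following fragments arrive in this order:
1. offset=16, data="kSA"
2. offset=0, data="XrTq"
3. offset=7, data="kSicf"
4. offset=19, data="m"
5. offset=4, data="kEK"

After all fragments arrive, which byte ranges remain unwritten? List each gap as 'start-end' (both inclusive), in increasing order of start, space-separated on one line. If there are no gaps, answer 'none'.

Answer: 12-15

Derivation:
Fragment 1: offset=16 len=3
Fragment 2: offset=0 len=4
Fragment 3: offset=7 len=5
Fragment 4: offset=19 len=1
Fragment 5: offset=4 len=3
Gaps: 12-15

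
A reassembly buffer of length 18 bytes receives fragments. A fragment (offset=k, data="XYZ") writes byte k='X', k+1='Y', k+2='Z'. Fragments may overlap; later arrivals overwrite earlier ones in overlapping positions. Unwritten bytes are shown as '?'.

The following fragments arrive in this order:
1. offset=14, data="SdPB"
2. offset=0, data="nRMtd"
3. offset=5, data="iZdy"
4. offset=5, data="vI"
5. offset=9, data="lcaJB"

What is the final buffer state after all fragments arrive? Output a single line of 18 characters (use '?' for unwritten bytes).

Answer: nRMtdvIdylcaJBSdPB

Derivation:
Fragment 1: offset=14 data="SdPB" -> buffer=??????????????SdPB
Fragment 2: offset=0 data="nRMtd" -> buffer=nRMtd?????????SdPB
Fragment 3: offset=5 data="iZdy" -> buffer=nRMtdiZdy?????SdPB
Fragment 4: offset=5 data="vI" -> buffer=nRMtdvIdy?????SdPB
Fragment 5: offset=9 data="lcaJB" -> buffer=nRMtdvIdylcaJBSdPB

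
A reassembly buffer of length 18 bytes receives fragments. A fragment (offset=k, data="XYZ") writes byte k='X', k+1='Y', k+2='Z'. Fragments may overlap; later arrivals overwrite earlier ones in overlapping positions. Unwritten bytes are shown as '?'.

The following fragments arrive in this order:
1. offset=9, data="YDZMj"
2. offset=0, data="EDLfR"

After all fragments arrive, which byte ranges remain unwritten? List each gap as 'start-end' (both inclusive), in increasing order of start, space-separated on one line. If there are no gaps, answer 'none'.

Fragment 1: offset=9 len=5
Fragment 2: offset=0 len=5
Gaps: 5-8 14-17

Answer: 5-8 14-17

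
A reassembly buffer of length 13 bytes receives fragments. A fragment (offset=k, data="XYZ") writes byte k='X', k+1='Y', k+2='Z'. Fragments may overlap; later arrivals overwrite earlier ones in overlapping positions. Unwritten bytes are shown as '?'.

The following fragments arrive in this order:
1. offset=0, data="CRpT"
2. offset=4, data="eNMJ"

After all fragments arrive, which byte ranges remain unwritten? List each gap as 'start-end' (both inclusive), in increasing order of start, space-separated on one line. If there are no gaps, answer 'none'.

Fragment 1: offset=0 len=4
Fragment 2: offset=4 len=4
Gaps: 8-12

Answer: 8-12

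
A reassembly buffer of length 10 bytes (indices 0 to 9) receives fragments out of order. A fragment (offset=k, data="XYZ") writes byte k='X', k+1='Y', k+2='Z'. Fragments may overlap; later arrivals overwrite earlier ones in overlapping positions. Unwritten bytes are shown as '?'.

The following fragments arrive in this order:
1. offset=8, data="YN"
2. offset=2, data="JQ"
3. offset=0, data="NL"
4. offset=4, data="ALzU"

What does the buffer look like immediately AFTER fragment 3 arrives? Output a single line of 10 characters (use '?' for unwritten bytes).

Fragment 1: offset=8 data="YN" -> buffer=????????YN
Fragment 2: offset=2 data="JQ" -> buffer=??JQ????YN
Fragment 3: offset=0 data="NL" -> buffer=NLJQ????YN

Answer: NLJQ????YN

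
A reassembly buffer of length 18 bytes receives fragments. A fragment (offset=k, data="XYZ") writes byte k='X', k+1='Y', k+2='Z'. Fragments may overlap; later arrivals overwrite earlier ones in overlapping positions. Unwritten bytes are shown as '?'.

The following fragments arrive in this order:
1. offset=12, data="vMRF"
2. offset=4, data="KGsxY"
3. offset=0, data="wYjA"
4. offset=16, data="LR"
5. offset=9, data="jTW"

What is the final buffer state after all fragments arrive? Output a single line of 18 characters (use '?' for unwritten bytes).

Fragment 1: offset=12 data="vMRF" -> buffer=????????????vMRF??
Fragment 2: offset=4 data="KGsxY" -> buffer=????KGsxY???vMRF??
Fragment 3: offset=0 data="wYjA" -> buffer=wYjAKGsxY???vMRF??
Fragment 4: offset=16 data="LR" -> buffer=wYjAKGsxY???vMRFLR
Fragment 5: offset=9 data="jTW" -> buffer=wYjAKGsxYjTWvMRFLR

Answer: wYjAKGsxYjTWvMRFLR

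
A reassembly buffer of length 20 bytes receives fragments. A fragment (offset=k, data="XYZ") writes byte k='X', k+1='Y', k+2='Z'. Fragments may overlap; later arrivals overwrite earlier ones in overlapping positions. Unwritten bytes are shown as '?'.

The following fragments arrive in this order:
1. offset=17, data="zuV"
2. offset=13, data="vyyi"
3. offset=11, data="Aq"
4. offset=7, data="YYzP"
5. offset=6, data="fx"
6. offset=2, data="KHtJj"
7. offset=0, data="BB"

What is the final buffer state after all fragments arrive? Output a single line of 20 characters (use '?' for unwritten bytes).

Fragment 1: offset=17 data="zuV" -> buffer=?????????????????zuV
Fragment 2: offset=13 data="vyyi" -> buffer=?????????????vyyizuV
Fragment 3: offset=11 data="Aq" -> buffer=???????????AqvyyizuV
Fragment 4: offset=7 data="YYzP" -> buffer=???????YYzPAqvyyizuV
Fragment 5: offset=6 data="fx" -> buffer=??????fxYzPAqvyyizuV
Fragment 6: offset=2 data="KHtJj" -> buffer=??KHtJjxYzPAqvyyizuV
Fragment 7: offset=0 data="BB" -> buffer=BBKHtJjxYzPAqvyyizuV

Answer: BBKHtJjxYzPAqvyyizuV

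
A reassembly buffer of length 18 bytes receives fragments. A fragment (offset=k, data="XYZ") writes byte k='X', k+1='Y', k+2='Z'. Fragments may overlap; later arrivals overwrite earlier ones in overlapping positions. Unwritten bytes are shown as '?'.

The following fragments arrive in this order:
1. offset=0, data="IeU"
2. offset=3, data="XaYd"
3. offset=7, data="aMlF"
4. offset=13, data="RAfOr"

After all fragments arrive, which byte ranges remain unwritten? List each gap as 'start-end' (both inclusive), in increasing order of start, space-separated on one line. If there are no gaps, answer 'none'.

Answer: 11-12

Derivation:
Fragment 1: offset=0 len=3
Fragment 2: offset=3 len=4
Fragment 3: offset=7 len=4
Fragment 4: offset=13 len=5
Gaps: 11-12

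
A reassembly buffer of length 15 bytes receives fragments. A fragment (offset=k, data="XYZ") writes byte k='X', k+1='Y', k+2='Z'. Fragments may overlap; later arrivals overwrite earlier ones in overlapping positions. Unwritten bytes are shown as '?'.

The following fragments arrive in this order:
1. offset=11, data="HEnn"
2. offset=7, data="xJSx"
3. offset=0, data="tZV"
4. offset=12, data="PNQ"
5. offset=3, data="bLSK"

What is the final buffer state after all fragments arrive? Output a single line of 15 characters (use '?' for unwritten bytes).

Answer: tZVbLSKxJSxHPNQ

Derivation:
Fragment 1: offset=11 data="HEnn" -> buffer=???????????HEnn
Fragment 2: offset=7 data="xJSx" -> buffer=???????xJSxHEnn
Fragment 3: offset=0 data="tZV" -> buffer=tZV????xJSxHEnn
Fragment 4: offset=12 data="PNQ" -> buffer=tZV????xJSxHPNQ
Fragment 5: offset=3 data="bLSK" -> buffer=tZVbLSKxJSxHPNQ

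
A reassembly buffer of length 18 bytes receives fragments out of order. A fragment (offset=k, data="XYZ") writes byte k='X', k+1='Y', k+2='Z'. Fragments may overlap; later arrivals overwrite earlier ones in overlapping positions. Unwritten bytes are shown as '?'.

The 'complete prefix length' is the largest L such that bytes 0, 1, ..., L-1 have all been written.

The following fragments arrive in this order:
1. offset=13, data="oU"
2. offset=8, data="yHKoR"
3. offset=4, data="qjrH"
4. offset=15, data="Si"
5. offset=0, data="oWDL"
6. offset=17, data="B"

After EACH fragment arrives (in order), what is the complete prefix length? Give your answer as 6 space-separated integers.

Answer: 0 0 0 0 17 18

Derivation:
Fragment 1: offset=13 data="oU" -> buffer=?????????????oU??? -> prefix_len=0
Fragment 2: offset=8 data="yHKoR" -> buffer=????????yHKoRoU??? -> prefix_len=0
Fragment 3: offset=4 data="qjrH" -> buffer=????qjrHyHKoRoU??? -> prefix_len=0
Fragment 4: offset=15 data="Si" -> buffer=????qjrHyHKoRoUSi? -> prefix_len=0
Fragment 5: offset=0 data="oWDL" -> buffer=oWDLqjrHyHKoRoUSi? -> prefix_len=17
Fragment 6: offset=17 data="B" -> buffer=oWDLqjrHyHKoRoUSiB -> prefix_len=18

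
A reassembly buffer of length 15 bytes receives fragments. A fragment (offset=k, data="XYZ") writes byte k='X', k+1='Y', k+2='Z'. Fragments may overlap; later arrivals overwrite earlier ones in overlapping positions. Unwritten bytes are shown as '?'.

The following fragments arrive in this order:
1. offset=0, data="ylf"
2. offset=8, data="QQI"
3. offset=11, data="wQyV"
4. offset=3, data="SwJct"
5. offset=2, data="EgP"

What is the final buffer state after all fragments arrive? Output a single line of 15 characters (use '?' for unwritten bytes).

Answer: ylEgPJctQQIwQyV

Derivation:
Fragment 1: offset=0 data="ylf" -> buffer=ylf????????????
Fragment 2: offset=8 data="QQI" -> buffer=ylf?????QQI????
Fragment 3: offset=11 data="wQyV" -> buffer=ylf?????QQIwQyV
Fragment 4: offset=3 data="SwJct" -> buffer=ylfSwJctQQIwQyV
Fragment 5: offset=2 data="EgP" -> buffer=ylEgPJctQQIwQyV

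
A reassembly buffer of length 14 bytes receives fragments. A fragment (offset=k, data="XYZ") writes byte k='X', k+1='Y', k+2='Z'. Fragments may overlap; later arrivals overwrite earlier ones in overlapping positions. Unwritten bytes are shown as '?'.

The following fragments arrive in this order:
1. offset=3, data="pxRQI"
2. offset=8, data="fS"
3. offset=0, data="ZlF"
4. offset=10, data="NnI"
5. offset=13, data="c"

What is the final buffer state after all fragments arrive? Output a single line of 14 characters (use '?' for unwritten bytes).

Fragment 1: offset=3 data="pxRQI" -> buffer=???pxRQI??????
Fragment 2: offset=8 data="fS" -> buffer=???pxRQIfS????
Fragment 3: offset=0 data="ZlF" -> buffer=ZlFpxRQIfS????
Fragment 4: offset=10 data="NnI" -> buffer=ZlFpxRQIfSNnI?
Fragment 5: offset=13 data="c" -> buffer=ZlFpxRQIfSNnIc

Answer: ZlFpxRQIfSNnIc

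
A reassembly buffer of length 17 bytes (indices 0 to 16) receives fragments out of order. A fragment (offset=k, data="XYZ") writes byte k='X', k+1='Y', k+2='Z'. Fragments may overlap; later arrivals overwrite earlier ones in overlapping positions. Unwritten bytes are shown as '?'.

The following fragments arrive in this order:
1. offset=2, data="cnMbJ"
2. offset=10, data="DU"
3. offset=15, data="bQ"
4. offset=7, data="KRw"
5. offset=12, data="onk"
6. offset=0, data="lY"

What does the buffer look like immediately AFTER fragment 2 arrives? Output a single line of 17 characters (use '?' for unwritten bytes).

Fragment 1: offset=2 data="cnMbJ" -> buffer=??cnMbJ??????????
Fragment 2: offset=10 data="DU" -> buffer=??cnMbJ???DU?????

Answer: ??cnMbJ???DU?????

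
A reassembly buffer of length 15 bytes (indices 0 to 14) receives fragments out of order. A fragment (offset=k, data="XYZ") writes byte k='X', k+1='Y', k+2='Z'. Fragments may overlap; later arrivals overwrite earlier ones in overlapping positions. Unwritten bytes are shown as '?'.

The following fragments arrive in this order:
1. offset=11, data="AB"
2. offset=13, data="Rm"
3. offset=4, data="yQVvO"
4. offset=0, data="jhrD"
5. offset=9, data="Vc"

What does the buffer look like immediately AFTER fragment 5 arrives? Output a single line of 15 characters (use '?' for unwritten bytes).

Answer: jhrDyQVvOVcABRm

Derivation:
Fragment 1: offset=11 data="AB" -> buffer=???????????AB??
Fragment 2: offset=13 data="Rm" -> buffer=???????????ABRm
Fragment 3: offset=4 data="yQVvO" -> buffer=????yQVvO??ABRm
Fragment 4: offset=0 data="jhrD" -> buffer=jhrDyQVvO??ABRm
Fragment 5: offset=9 data="Vc" -> buffer=jhrDyQVvOVcABRm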